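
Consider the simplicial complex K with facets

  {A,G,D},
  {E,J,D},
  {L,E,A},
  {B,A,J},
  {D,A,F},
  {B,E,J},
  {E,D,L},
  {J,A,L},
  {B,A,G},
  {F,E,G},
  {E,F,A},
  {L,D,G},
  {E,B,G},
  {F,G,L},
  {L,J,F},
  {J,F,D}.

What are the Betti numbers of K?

Order the vertices as A < B < D < E < F < G < J < L. Listing each simplex with vertices in this order, K has dimension 2 with simplices:

  0-simplices (8): A, B, D, E, F, G, J, L
  1-simplices (24): AB, AD, AE, AF, AG, AJ, AL, BE, BG, BJ, DE, DF, DG, DJ, DL, EF, EG, EJ, EL, FG, FJ, FL, GL, JL
  2-simplices (16): ABG, ABJ, ADF, ADG, AEF, AEL, AJL, BEG, BEJ, DEJ, DEL, DFJ, DGL, EFG, FGL, FJL

Hence C_0 ≅ Z^8, C_1 ≅ Z^24, C_2 ≅ Z^16.

The boundary map ∂_1: C_1 → C_0 maps an edge to its endpoints' difference, ∂[p,q] = q − p. For instance
  ∂EL = L − E.
This gives a 8×24 integer matrix of rank 7; reducing to Smith normal form yields diagonal entries (1,1,1,1,1,1,1).

Boundary ∂_2: C_2 → C_1 acts by ∂[p,q,r] = [q,r] − [p,r] + [p,q]. For instance
  ∂BEJ = EJ − BJ + BE,
  ∂FGL = GL − FL + FG.
The resulting 24×16 matrix has rank 15, and its Smith normal form has invariant factors (1,1,1,1,1,1,1,1,1,1,1,1,1,1,1).

Reading off H_k = ker ∂_k / im ∂_{k+1}:

  H_0: rank C_0 − rank ∂_1 = 8 − 7 = 1, and the invariant factors of ∂_1 are all 1, so H_0 = Z.
  H_1: rank ker ∂_1 − rank ∂_2 = (24 − 7) − 15 = 2, and the invariant factors of ∂_2 are all 1, so H_1 = Z^2.
  H_2: rank ker ∂_2 − rank ∂_3 = (16 − 15) − 0 = 1, and there is no ∂_3, so H_2 = Z.

(K is a triangulation of the torus T^2.)

Hence the Betti numbers are b_0 = 1, b_1 = 2, b_2 = 1.

b_0 = 1, b_1 = 2, b_2 = 1.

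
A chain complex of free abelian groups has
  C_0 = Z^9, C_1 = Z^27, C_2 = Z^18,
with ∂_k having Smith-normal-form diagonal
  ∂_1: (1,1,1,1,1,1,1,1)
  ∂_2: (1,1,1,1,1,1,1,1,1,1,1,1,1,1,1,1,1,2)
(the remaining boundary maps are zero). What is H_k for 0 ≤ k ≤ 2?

H_0: b_0 = 9 − 0 − 8 = 1; torsion from ∂_1 factors > 1: none. So H_0 ≅ Z.
H_1: b_1 = 27 − 8 − 18 = 1; torsion from ∂_2 factors > 1: [2]. So H_1 ≅ Z ⊕ Z_2.
H_2: b_2 = 18 − 18 − 0 = 0; torsion from ∂_3 factors > 1: none. So H_2 ≅ 0.

H_0 ≅ Z,  H_1 ≅ Z ⊕ Z_2,  H_2 = 0.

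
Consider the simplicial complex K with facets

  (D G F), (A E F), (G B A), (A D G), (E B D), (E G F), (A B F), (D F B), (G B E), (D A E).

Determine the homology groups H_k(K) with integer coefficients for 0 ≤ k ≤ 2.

Fix the vertex order A < B < D < E < F < G and write every simplex with vertices in increasing order. Then dim K = 2 and the simplices of K are:

  0-simplices (6): A, B, D, E, F, G
  1-simplices (15): AB, AD, AE, AF, AG, BD, BE, BF, BG, DE, DF, DG, EF, EG, FG
  2-simplices (10): ABF, ABG, ADE, ADG, AEF, BDE, BDF, BEG, DFG, EFG

so the chain groups are C_0 ≅ Z^6, C_1 ≅ Z^15, C_2 ≅ Z^10.

∂_1: C_1 → C_0 maps an edge to its endpoints' difference, ∂[p,q] = q − p. For instance
  ∂EF = F − E.
As a 6×15 matrix over Z this has rank 5, with invariant factors (1,1,1,1,1).

∂_2: C_2 → C_1 maps a triangle to the signed sum of its edges. For instance
  ∂BDE = DE − BE + BD,
  ∂BDF = DF − BF + BD.
The 15×10 boundary matrix has rank 10 and Smith normal form diag(1,1,1,1,1,1,1,1,1,2).

Reading off H_k = ker ∂_k / im ∂_{k+1}:

  H_0: rank C_0 − rank ∂_1 = 6 − 5 = 1, and the invariant factors of ∂_1 are all 1, so H_0 = Z.
  H_1: rank ker ∂_1 − rank ∂_2 = (15 − 5) − 10 = 0, and ∂_2 has invariant factor 2 > 1, so H_1 = Z_2.
  H_2: rank ker ∂_2 − rank ∂_3 = (10 − 10) − 0 = 0, and there is no ∂_3, so H_2 = 0.

H_0 ≅ Z,  H_1 ≅ Z_2,  H_2 = 0.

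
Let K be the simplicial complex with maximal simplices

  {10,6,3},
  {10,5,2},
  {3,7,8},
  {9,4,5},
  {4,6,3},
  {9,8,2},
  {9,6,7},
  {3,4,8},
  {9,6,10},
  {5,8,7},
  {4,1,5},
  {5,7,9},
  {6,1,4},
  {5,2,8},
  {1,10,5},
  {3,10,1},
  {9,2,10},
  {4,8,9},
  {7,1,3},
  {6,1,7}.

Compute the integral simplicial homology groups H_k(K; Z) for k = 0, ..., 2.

H_0 = Z,  H_1 = Z × Z/2,  H_2 = 0.

Fix the vertex order 1 < 2 < 3 < 4 < 5 < 6 < 7 < 8 < 9 < 10 and write every simplex with vertices in increasing order. Then dim K = 2 and the simplices of K are:

  0-simplices (10): [1], [2], [3], [4], [5], [6], [7], [8], [9], [10]
  1-simplices (30): (30 of them)
  2-simplices (20): (20 of them)

Hence C_0 ≅ Z^10, C_1 ≅ Z^30, C_2 ≅ Z^20.

The boundary map ∂_1: C_1 → C_0 is given by ∂[p,q] = [q] − [p].
This gives a 10×30 integer matrix of rank 9; reducing to Smith normal form yields diagonal entries (1,1,1,1,1,1,1,1,1).

Boundary ∂_2: C_2 → C_1 maps a triangle to the signed sum of its edges. For instance
  ∂[4,5,9] = [5,9] − [4,9] + [4,5],
  ∂[3,6,10] = [6,10] − [3,10] + [3,6].
As a 30×20 matrix over Z this has rank 20, with invariant factors (1,1,1,1,1,1,1,1,1,1,1,1,1,1,1,1,1,1,1,2).

From H_k ≅ ker(∂_k) / im(∂_{k+1}) we obtain:

  H_0: rank C_0 − rank ∂_1 = 10 − 9 = 1, and the invariant factors of ∂_1 are all 1, so H_0 = Z.
  H_1: rank ker ∂_1 − rank ∂_2 = (30 − 9) − 20 = 1, and ∂_2 has invariant factor 2 > 1, so H_1 = Z × Z/2.
  H_2: rank ker ∂_2 − rank ∂_3 = (20 − 20) − 0 = 0, and there is no ∂_3, so H_2 = 0.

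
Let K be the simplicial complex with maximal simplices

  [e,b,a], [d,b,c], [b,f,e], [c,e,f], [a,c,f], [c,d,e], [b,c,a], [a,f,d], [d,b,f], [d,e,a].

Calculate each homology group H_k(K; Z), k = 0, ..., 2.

H_0 ≅ Z,  H_1 ≅ Z/2,  H_2 = 0.

Take the total order a < b < c < d < e < f on the vertex set. Then K (dimension 2) consists of the simplices:

  0-simplices (6): a, b, c, d, e, f
  1-simplices (15): ab, ac, ad, ae, af, bc, bd, be, bf, cd, ce, cf, de, df, ef
  2-simplices (10): abc, abe, acf, ade, adf, bcd, bdf, bef, cde, cef

so the chain groups are C_0 ≅ Z^6, C_1 ≅ Z^15, C_2 ≅ Z^10.

∂_1: C_1 → C_0 maps an edge to its endpoints' difference, ∂[p,q] = q − p.
As a 6×15 matrix over Z this has rank 5, with invariant factors (1,1,1,1,1).

∂_2: C_2 → C_1 maps a triangle to the signed sum of its edges. For instance
  ∂abc = bc − ac + ab,
  ∂abe = be − ae + ab.
As a 15×10 matrix over Z this has rank 10, with invariant factors (1,1,1,1,1,1,1,1,1,2).

Computing H_k = (kernel of ∂_k) / (image of ∂_{k+1}):

  H_0: rank C_0 − rank ∂_1 = 6 − 5 = 1, and the invariant factors of ∂_1 are all 1, so H_0 = Z.
  H_1: rank ker ∂_1 − rank ∂_2 = (15 − 5) − 10 = 0, and ∂_2 has invariant factor 2 > 1, so H_1 = Z/2.
  H_2: rank ker ∂_2 − rank ∂_3 = (10 − 10) − 0 = 0, and there is no ∂_3, so H_2 = 0.

As a check, the Euler characteristic is 6 − 15 + 10 = 1, which agrees with 1 − 0 + 0 = 1.
(K is a triangulation of the real projective plane RP^2.)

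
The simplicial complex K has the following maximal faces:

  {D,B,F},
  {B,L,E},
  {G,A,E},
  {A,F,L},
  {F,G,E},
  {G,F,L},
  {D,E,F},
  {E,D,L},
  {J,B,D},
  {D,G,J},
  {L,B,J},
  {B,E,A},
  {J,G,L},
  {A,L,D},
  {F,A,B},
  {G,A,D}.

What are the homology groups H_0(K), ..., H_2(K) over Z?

Take the total order A < B < D < E < F < G < J < L on the vertex set. Then K (dimension 2) consists of the simplices:

  0-simplices (8): A, B, D, E, F, G, J, L
  1-simplices (24): AB, AD, AE, AF, AG, AL, BD, BE, BF, BJ, BL, DE, DF, DG, DJ, DL, EF, EG, EL, FG, FL, GJ, GL, JL
  2-simplices (16): ABE, ABF, ADG, ADL, AEG, AFL, BDF, BDJ, BEL, BJL, DEF, DEL, DGJ, EFG, FGL, GJL

giving chain groups C_0 ≅ Z^8, C_1 ≅ Z^24, C_2 ≅ Z^16.

Boundary ∂_1: C_1 → C_0 maps an edge to its endpoints' difference, ∂[p,q] = q − p.
This gives a 8×24 integer matrix of rank 7; reducing to Smith normal form yields diagonal entries (1,1,1,1,1,1,1).

Boundary ∂_2: C_2 → C_1 acts by ∂[p,q,r] = [q,r] − [p,r] + [p,q]. For instance
  ∂BJL = JL − BL + BJ,
  ∂ADG = DG − AG + AD.
The resulting 24×16 matrix has rank 15, and its Smith normal form has invariant factors (1,1,1,1,1,1,1,1,1,1,1,1,1,1,1).

From H_k ≅ ker(∂_k) / im(∂_{k+1}) we obtain:

  H_0: rank C_0 − rank ∂_1 = 8 − 7 = 1, and the invariant factors of ∂_1 are all 1, so H_0 ≅ Z.
  H_1: rank ker ∂_1 − rank ∂_2 = (24 − 7) − 15 = 2, and the invariant factors of ∂_2 are all 1, so H_1 ≅ Z^2.
  H_2: rank ker ∂_2 − rank ∂_3 = (16 − 15) − 0 = 1, and there is no ∂_3, so H_2 ≅ Z.

As a check, the Euler characteristic is 8 − 24 + 16 = 0, which agrees with 1 − 2 + 1 = 0.
(K is a triangulation of the torus T^2.)

H_0 ≅ Z,  H_1 ≅ Z^2,  H_2 ≅ Z.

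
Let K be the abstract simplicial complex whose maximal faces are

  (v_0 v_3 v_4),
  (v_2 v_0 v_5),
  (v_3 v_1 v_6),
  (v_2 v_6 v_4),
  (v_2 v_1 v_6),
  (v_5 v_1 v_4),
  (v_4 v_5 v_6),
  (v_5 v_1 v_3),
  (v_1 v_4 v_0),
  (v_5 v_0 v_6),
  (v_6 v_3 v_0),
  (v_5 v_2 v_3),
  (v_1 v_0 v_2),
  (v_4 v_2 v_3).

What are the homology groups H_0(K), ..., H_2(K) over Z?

We work with the vertex ordering v_0 < v_1 < v_2 < v_3 < v_4 < v_5 < v_6. The simplices of K, each written with vertices in increasing order, are:

  0-simplices (7): [v_0], [v_1], [v_2], [v_3], [v_4], [v_5], [v_6]
  1-simplices (21): (21 of them)
  2-simplices (14): (14 of them)

giving chain groups C_0 ≅ Z^7, C_1 ≅ Z^21, C_2 ≅ Z^14.

Boundary ∂_1: C_1 → C_0 is given by ∂[p,q] = [q] − [p]. For instance
  ∂[v_2,v_6] = [v_6] − [v_2].
The 7×21 boundary matrix has rank 6 and Smith normal form diag(1,1,1,1,1,1).

∂_2: C_2 → C_1 acts by ∂[p,q,r] = [q,r] − [p,r] + [p,q]. For instance
  ∂[v_1,v_3,v_6] = [v_3,v_6] − [v_1,v_6] + [v_1,v_3],
  ∂[v_2,v_3,v_4] = [v_3,v_4] − [v_2,v_4] + [v_2,v_3].
As a 21×14 matrix over Z this has rank 13, with invariant factors (1,1,1,1,1,1,1,1,1,1,1,1,1).

Computing H_k = (kernel of ∂_k) / (image of ∂_{k+1}):

  H_0: rank C_0 − rank ∂_1 = 7 − 6 = 1, and the invariant factors of ∂_1 are all 1, so H_0 ≅ Z.
  H_1: rank ker ∂_1 − rank ∂_2 = (21 − 6) − 13 = 2, and the invariant factors of ∂_2 are all 1, so H_1 ≅ Z^2.
  H_2: rank ker ∂_2 − rank ∂_3 = (14 − 13) − 0 = 1, and there is no ∂_3, so H_2 ≅ Z.

As a check, the Euler characteristic is 7 − 21 + 14 = 0, which agrees with 1 − 2 + 1 = 0.

H_0 ≅ Z,  H_1 ≅ Z^2,  H_2 ≅ Z.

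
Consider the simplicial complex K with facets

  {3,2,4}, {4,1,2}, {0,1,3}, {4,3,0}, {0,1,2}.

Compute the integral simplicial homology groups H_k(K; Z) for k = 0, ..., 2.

H_0 ≅ Z,  H_1 ≅ Z,  H_2 = 0.

K has 5 vertices, 10 edges, 5 triangles.
rank ∂_0 = 0, rank ∂_1 = 4 ⇒ b_0 = 5 − 0 − 4 = 1; all invariant factors of ∂_1 are 1 so no torsion. So H_0 ≅ Z.
rank ∂_1 = 4, rank ∂_2 = 5 ⇒ b_1 = 10 − 4 − 5 = 1; all invariant factors of ∂_2 are 1 so no torsion. So H_1 ≅ Z.
rank ∂_2 = 5, rank ∂_3 = 0 ⇒ b_2 = 5 − 5 − 0 = 0. So H_2 ≅ 0.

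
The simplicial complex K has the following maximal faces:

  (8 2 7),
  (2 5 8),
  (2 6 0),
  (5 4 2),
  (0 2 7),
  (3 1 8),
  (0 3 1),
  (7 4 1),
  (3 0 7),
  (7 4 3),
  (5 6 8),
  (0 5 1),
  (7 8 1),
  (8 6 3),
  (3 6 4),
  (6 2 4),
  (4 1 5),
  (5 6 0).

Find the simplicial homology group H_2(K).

H_2 = 0.

We work with the vertex ordering 0 < 1 < 2 < 3 < 4 < 5 < 6 < 7 < 8. The simplices of K, each written with vertices in increasing order, are:

  0-simplices (9): [0], [1], [2], [3], [4], [5], [6], [7], [8]
  1-simplices (27): (27 of them)
  2-simplices (18): [0,1,3], [0,1,5], [0,2,6], [0,2,7], [0,3,7], [0,5,6], [1,3,8], [1,4,5], [1,4,7], [1,7,8], [2,4,5], [2,4,6], [2,5,8], [2,7,8], [3,4,6], [3,4,7], [3,6,8], [5,6,8]

so the chain groups are C_0 ≅ Z^9, C_1 ≅ Z^27, C_2 ≅ Z^18.

Boundary ∂_1: C_1 → C_0 sends each edge [p,q] (with p < q) to q − p.
As a 9×27 matrix over Z this has rank 8, with invariant factors (1,1,1,1,1,1,1,1).

∂_2: C_2 → C_1 maps a triangle to the signed sum of its edges. For instance
  ∂[1,4,7] = [4,7] − [1,7] + [1,4],
  ∂[0,1,3] = [1,3] − [0,3] + [0,1].
The 27×18 boundary matrix has rank 18 and Smith normal form diag(1,1,1,1,1,1,1,1,1,1,1,1,1,1,1,1,1,2).

Computing H_k = (kernel of ∂_k) / (image of ∂_{k+1}):

  H_2: rank ker ∂_2 − rank ∂_3 = (18 − 18) − 0 = 0, and there is no ∂_3, so H_2 = 0.

(K is a triangulation of the Klein bottle.)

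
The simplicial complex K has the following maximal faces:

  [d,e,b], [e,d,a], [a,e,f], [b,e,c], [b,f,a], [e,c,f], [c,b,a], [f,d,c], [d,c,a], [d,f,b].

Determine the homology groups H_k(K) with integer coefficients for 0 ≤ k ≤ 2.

Order the vertices as a < b < c < d < e < f. Listing each simplex with vertices in this order, K has dimension 2 with simplices:

  0-simplices (6): a, b, c, d, e, f
  1-simplices (15): ab, ac, ad, ae, af, bc, bd, be, bf, cd, ce, cf, de, df, ef
  2-simplices (10): abc, abf, acd, ade, aef, bce, bde, bdf, cdf, cef

giving chain groups C_0 ≅ Z^6, C_1 ≅ Z^15, C_2 ≅ Z^10.

∂_1: C_1 → C_0 is given by ∂[p,q] = [q] − [p]. For instance
  ∂bc = c − b.
The resulting 6×15 matrix has rank 5, and its Smith normal form has invariant factors (1,1,1,1,1).

The boundary map ∂_2: C_2 → C_1 acts by ∂[p,q,r] = [q,r] − [p,r] + [p,q]. For instance
  ∂bce = ce − be + bc,
  ∂bde = de − be + bd.
The resulting 15×10 matrix has rank 10, and its Smith normal form has invariant factors (1,1,1,1,1,1,1,1,1,2).

Computing H_k = (kernel of ∂_k) / (image of ∂_{k+1}):

  H_0: rank C_0 − rank ∂_1 = 6 − 5 = 1, and the invariant factors of ∂_1 are all 1, so H_0 ≅ Z.
  H_1: rank ker ∂_1 − rank ∂_2 = (15 − 5) − 10 = 0, and ∂_2 has invariant factor 2 > 1, so H_1 ≅ Z/2.
  H_2: rank ker ∂_2 − rank ∂_3 = (10 − 10) − 0 = 0, and there is no ∂_3, so H_2 ≅ 0.

H_0 = Z,  H_1 = Z/2,  H_2 = 0.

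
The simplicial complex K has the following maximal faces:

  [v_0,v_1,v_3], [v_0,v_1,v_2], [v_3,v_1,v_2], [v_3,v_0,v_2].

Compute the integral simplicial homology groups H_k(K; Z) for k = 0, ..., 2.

K has 4 vertices, 6 edges, 4 triangles.
rank ∂_0 = 0, rank ∂_1 = 3 ⇒ b_0 = 4 − 0 − 3 = 1; all invariant factors of ∂_1 are 1 so no torsion. So H_0 = Z.
rank ∂_1 = 3, rank ∂_2 = 3 ⇒ b_1 = 6 − 3 − 3 = 0; all invariant factors of ∂_2 are 1 so no torsion. So H_1 = 0.
rank ∂_2 = 3, rank ∂_3 = 0 ⇒ b_2 = 4 − 3 − 0 = 1. So H_2 = Z.

H_0 ≅ Z,  H_1 = 0,  H_2 ≅ Z.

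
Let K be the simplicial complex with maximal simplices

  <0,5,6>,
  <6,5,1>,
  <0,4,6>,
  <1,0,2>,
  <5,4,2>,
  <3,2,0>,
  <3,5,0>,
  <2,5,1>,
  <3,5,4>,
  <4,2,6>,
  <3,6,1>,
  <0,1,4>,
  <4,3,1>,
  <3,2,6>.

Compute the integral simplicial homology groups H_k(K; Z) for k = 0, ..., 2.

H_0 ≅ Z,  H_1 ≅ Z^2,  H_2 ≅ Z.

Fix the vertex order 0 < 1 < 2 < 3 < 4 < 5 < 6 and write every simplex with vertices in increasing order. Then dim K = 2 and the simplices of K are:

  0-simplices (7): [0], [1], [2], [3], [4], [5], [6]
  1-simplices (21): [0,1], [0,2], [0,3], [0,4], [0,5], [0,6], [1,2], [1,3], [1,4], [1,5], [1,6], [2,3], [2,4], [2,5], [2,6], [3,4], [3,5], [3,6], [4,5], [4,6], [5,6]
  2-simplices (14): [0,1,2], [0,1,4], [0,2,3], [0,3,5], [0,4,6], [0,5,6], [1,2,5], [1,3,4], [1,3,6], [1,5,6], [2,3,6], [2,4,5], [2,4,6], [3,4,5]

so the chain groups are C_0 ≅ Z^7, C_1 ≅ Z^21, C_2 ≅ Z^14.

The boundary map ∂_1: C_1 → C_0 maps an edge to its endpoints' difference, ∂[p,q] = q − p. For instance
  ∂[0,2] = [2] − [0].
This gives a 7×21 integer matrix of rank 6; reducing to Smith normal form yields diagonal entries (1,1,1,1,1,1).

Boundary ∂_2: C_2 → C_1 acts by ∂[p,q,r] = [q,r] − [p,r] + [p,q]. For instance
  ∂[0,1,4] = [1,4] − [0,4] + [0,1],
  ∂[2,3,6] = [3,6] − [2,6] + [2,3].
The resulting 21×14 matrix has rank 13, and its Smith normal form has invariant factors (1,1,1,1,1,1,1,1,1,1,1,1,1).

Computing H_k = (kernel of ∂_k) / (image of ∂_{k+1}):

  H_0: rank C_0 − rank ∂_1 = 7 − 6 = 1, and the invariant factors of ∂_1 are all 1, so H_0 ≅ Z.
  H_1: rank ker ∂_1 − rank ∂_2 = (21 − 6) − 13 = 2, and the invariant factors of ∂_2 are all 1, so H_1 ≅ Z^2.
  H_2: rank ker ∂_2 − rank ∂_3 = (14 − 13) − 0 = 1, and there is no ∂_3, so H_2 ≅ Z.

As a check, the Euler characteristic is 7 − 21 + 14 = 0, which agrees with 1 − 2 + 1 = 0.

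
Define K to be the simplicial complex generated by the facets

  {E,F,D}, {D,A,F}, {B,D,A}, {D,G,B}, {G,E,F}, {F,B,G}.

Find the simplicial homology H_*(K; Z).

H_0 ≅ Z,  H_1 ≅ Z,  H_2 = 0.

We work with the vertex ordering A < B < D < E < F < G. The simplices of K, each written with vertices in increasing order, are:

  0-simplices (6): A, B, D, E, F, G
  1-simplices (12): AB, AD, AF, BD, BF, BG, DE, DF, DG, EF, EG, FG
  2-simplices (6): ABD, ADF, BDG, BFG, DEF, EFG

Hence C_0 ≅ Z^6, C_1 ≅ Z^12, C_2 ≅ Z^6.

The boundary map ∂_1: C_1 → C_0 sends each edge [p,q] (with p < q) to q − p. For instance
  ∂BF = F − B.
This gives a 6×12 integer matrix of rank 5; reducing to Smith normal form yields diagonal entries (1,1,1,1,1).

∂_2: C_2 → C_1 maps a triangle to the signed sum of its edges. For instance
  ∂ABD = BD − AD + AB,
  ∂BFG = FG − BG + BF.
The 12×6 boundary matrix has rank 6 and Smith normal form diag(1,1,1,1,1,1).

Computing H_k = (kernel of ∂_k) / (image of ∂_{k+1}):

  H_0: rank C_0 − rank ∂_1 = 6 − 5 = 1, and the invariant factors of ∂_1 are all 1, so H_0 = Z.
  H_1: rank ker ∂_1 − rank ∂_2 = (12 − 5) − 6 = 1, and the invariant factors of ∂_2 are all 1, so H_1 = Z.
  H_2: rank ker ∂_2 − rank ∂_3 = (6 − 6) − 0 = 0, and there is no ∂_3, so H_2 = 0.

As a check, the Euler characteristic is 6 − 12 + 6 = 0, which agrees with 1 − 1 + 0 = 0.
(K is a triangulation of the cylinder S^1 x I.)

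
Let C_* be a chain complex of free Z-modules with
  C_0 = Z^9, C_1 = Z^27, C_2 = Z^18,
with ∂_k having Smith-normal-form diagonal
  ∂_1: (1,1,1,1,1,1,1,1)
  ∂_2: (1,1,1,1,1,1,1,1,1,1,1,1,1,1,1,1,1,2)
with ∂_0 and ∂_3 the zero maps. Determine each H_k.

H_0: b_0 = 9 − 0 − 8 = 1; torsion from ∂_1 factors > 1: none. So H_0 ≅ Z.
H_1: b_1 = 27 − 8 − 18 = 1; torsion from ∂_2 factors > 1: [2]. So H_1 ≅ Z ⊕ Z/2.
H_2: b_2 = 18 − 18 − 0 = 0; torsion from ∂_3 factors > 1: none. So H_2 ≅ 0.

H_0 ≅ Z,  H_1 ≅ Z ⊕ Z/2,  H_2 = 0.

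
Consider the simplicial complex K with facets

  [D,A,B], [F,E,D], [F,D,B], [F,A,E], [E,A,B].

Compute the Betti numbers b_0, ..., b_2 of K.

Fix the vertex order A < B < D < E < F and write every simplex with vertices in increasing order. Then dim K = 2 and the simplices of K are:

  0-simplices (5): A, B, D, E, F
  1-simplices (10): AB, AD, AE, AF, BD, BE, BF, DE, DF, EF
  2-simplices (5): ABD, ABE, AEF, BDF, DEF

Hence C_0 ≅ Z^5, C_1 ≅ Z^10, C_2 ≅ Z^5.

The boundary map ∂_1: C_1 → C_0 sends each edge [p,q] (with p < q) to q − p.
The resulting 5×10 matrix has rank 4, and its Smith normal form has invariant factors (1,1,1,1).

∂_2: C_2 → C_1 sends each 2-simplex [p,q,r] to [q,r] − [p,r] + [p,q]. For instance
  ∂BDF = DF − BF + BD,
  ∂ABE = BE − AE + AB.
This gives a 10×5 integer matrix of rank 5; reducing to Smith normal form yields diagonal entries (1,1,1,1,1).

Reading off H_k = ker ∂_k / im ∂_{k+1}:

  H_0: rank C_0 − rank ∂_1 = 5 − 4 = 1, and the invariant factors of ∂_1 are all 1, so H_0 = Z.
  H_1: rank ker ∂_1 − rank ∂_2 = (10 − 4) − 5 = 1, and the invariant factors of ∂_2 are all 1, so H_1 = Z.
  H_2: rank ker ∂_2 − rank ∂_3 = (5 − 5) − 0 = 0, and there is no ∂_3, so H_2 = 0.

As a check, the Euler characteristic is 5 − 10 + 5 = 0, which agrees with 1 − 1 + 0 = 0.

Hence the Betti numbers are b_0 = 1, b_1 = 1, b_2 = 0.

b_0 = 1, b_1 = 1, b_2 = 0.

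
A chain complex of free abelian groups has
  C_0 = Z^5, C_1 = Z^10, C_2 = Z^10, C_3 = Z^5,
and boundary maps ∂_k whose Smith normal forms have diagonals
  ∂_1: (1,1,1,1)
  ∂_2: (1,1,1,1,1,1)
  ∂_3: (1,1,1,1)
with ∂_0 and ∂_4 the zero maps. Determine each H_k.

H_0: b_0 = 5 − 0 − 4 = 1; torsion from ∂_1 factors > 1: none. So H_0 = Z.
H_1: b_1 = 10 − 4 − 6 = 0; torsion from ∂_2 factors > 1: none. So H_1 = 0.
H_2: b_2 = 10 − 6 − 4 = 0; torsion from ∂_3 factors > 1: none. So H_2 = 0.
H_3: b_3 = 5 − 4 − 0 = 1; torsion from ∂_4 factors > 1: none. So H_3 = Z.

H_0 = Z,  H_1 = 0,  H_2 = 0,  H_3 = Z.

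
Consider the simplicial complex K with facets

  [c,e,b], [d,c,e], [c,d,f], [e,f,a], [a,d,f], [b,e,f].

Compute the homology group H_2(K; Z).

Fix the vertex order a < b < c < d < e < f and write every simplex with vertices in increasing order. Then dim K = 2 and the simplices of K are:

  0-simplices (6): a, b, c, d, e, f
  1-simplices (12): ad, ae, af, bc, be, bf, cd, ce, cf, de, df, ef
  2-simplices (6): adf, aef, bce, bef, cde, cdf

giving chain groups C_0 ≅ Z^6, C_1 ≅ Z^12, C_2 ≅ Z^6.

∂_1: C_1 → C_0 is given by ∂[p,q] = [q] − [p]. For instance
  ∂af = f − a.
This gives a 6×12 integer matrix of rank 5; reducing to Smith normal form yields diagonal entries (1,1,1,1,1).

Boundary ∂_2: C_2 → C_1 sends each 2-simplex [p,q,r] to [q,r] − [p,r] + [p,q]. For instance
  ∂aef = ef − af + ae,
  ∂bef = ef − bf + be.
As a 12×6 matrix over Z this has rank 6, with invariant factors (1,1,1,1,1,1).

From H_k ≅ ker(∂_k) / im(∂_{k+1}) we obtain:

  H_2: rank ker ∂_2 − rank ∂_3 = (6 − 6) − 0 = 0, and there is no ∂_3, so H_2 ≅ 0.

H_2 ≅ 0.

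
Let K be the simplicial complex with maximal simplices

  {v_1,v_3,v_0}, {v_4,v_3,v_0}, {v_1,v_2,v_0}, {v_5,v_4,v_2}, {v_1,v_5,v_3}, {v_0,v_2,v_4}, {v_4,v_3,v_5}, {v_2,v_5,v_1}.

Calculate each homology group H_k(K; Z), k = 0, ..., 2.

H_0 = Z,  H_1 = 0,  H_2 = Z.

Take the total order v_0 < v_1 < v_2 < v_3 < v_4 < v_5 on the vertex set. Then K (dimension 2) consists of the simplices:

  0-simplices (6): [v_0], [v_1], [v_2], [v_3], [v_4], [v_5]
  1-simplices (12): [v_0,v_1], [v_0,v_2], [v_0,v_3], [v_0,v_4], [v_1,v_2], [v_1,v_3], [v_1,v_5], [v_2,v_4], [v_2,v_5], [v_3,v_4], [v_3,v_5], [v_4,v_5]
  2-simplices (8): [v_0,v_1,v_2], [v_0,v_1,v_3], [v_0,v_2,v_4], [v_0,v_3,v_4], [v_1,v_2,v_5], [v_1,v_3,v_5], [v_2,v_4,v_5], [v_3,v_4,v_5]

so the chain groups are C_0 ≅ Z^6, C_1 ≅ Z^12, C_2 ≅ Z^8.

∂_1: C_1 → C_0 is given by ∂[p,q] = [q] − [p].
The 6×12 boundary matrix has rank 5 and Smith normal form diag(1,1,1,1,1).

The boundary map ∂_2: C_2 → C_1 acts by ∂[p,q,r] = [q,r] − [p,r] + [p,q]. For instance
  ∂[v_0,v_1,v_3] = [v_1,v_3] − [v_0,v_3] + [v_0,v_1],
  ∂[v_0,v_1,v_2] = [v_1,v_2] − [v_0,v_2] + [v_0,v_1].
This gives a 12×8 integer matrix of rank 7; reducing to Smith normal form yields diagonal entries (1,1,1,1,1,1,1).

Computing H_k = (kernel of ∂_k) / (image of ∂_{k+1}):

  H_0: rank C_0 − rank ∂_1 = 6 − 5 = 1, and the invariant factors of ∂_1 are all 1, so H_0 = Z.
  H_1: rank ker ∂_1 − rank ∂_2 = (12 − 5) − 7 = 0, and the invariant factors of ∂_2 are all 1, so H_1 = 0.
  H_2: rank ker ∂_2 − rank ∂_3 = (8 − 7) − 0 = 1, and there is no ∂_3, so H_2 = Z.

(K is a triangulation of the 2-sphere S^2.)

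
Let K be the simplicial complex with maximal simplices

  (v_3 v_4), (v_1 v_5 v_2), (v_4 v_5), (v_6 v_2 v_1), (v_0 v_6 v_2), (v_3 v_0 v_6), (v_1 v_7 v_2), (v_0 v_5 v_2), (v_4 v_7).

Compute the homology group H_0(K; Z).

H_0 ≅ Z.

We work with the vertex ordering v_0 < v_1 < v_2 < v_3 < v_4 < v_5 < v_6 < v_7. The simplices of K, each written with vertices in increasing order, are:

  0-simplices (8): [v_0], [v_1], [v_2], [v_3], [v_4], [v_5], [v_6], [v_7]
  1-simplices (15): (15 of them)
  2-simplices (6): [v_0,v_2,v_5], [v_0,v_2,v_6], [v_0,v_3,v_6], [v_1,v_2,v_5], [v_1,v_2,v_6], [v_1,v_2,v_7]

so the chain groups are C_0 ≅ Z^8, C_1 ≅ Z^15, C_2 ≅ Z^6.

The boundary map ∂_1: C_1 → C_0 maps an edge to its endpoints' difference, ∂[p,q] = q − p.
This gives a 8×15 integer matrix of rank 7; reducing to Smith normal form yields diagonal entries (1,1,1,1,1,1,1).

∂_2: C_2 → C_1 acts by ∂[p,q,r] = [q,r] − [p,r] + [p,q]. For instance
  ∂[v_1,v_2,v_6] = [v_2,v_6] − [v_1,v_6] + [v_1,v_2],
  ∂[v_0,v_2,v_5] = [v_2,v_5] − [v_0,v_5] + [v_0,v_2].
The resulting 15×6 matrix has rank 6, and its Smith normal form has invariant factors (1,1,1,1,1,1).

From H_k ≅ ker(∂_k) / im(∂_{k+1}) we obtain:

  H_0: rank C_0 − rank ∂_1 = 8 − 7 = 1, and the invariant factors of ∂_1 are all 1, so H_0 ≅ Z.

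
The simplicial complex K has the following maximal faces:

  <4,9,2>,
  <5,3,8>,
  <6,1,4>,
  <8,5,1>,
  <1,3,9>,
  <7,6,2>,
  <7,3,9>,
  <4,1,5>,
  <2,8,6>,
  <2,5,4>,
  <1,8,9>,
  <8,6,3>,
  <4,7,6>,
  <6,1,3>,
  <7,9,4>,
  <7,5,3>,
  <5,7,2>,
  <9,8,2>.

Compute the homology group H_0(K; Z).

Take the total order 1 < 2 < 3 < 4 < 5 < 6 < 7 < 8 < 9 on the vertex set. Then K (dimension 2) consists of the simplices:

  0-simplices (9): [1], [2], [3], [4], [5], [6], [7], [8], [9]
  1-simplices (27): (27 of them)
  2-simplices (18): [1,3,6], [1,3,9], [1,4,5], [1,4,6], [1,5,8], [1,8,9], [2,4,5], [2,4,9], [2,5,7], [2,6,7], [2,6,8], [2,8,9], [3,5,7], [3,5,8], [3,6,8], [3,7,9], [4,6,7], [4,7,9]

giving chain groups C_0 ≅ Z^9, C_1 ≅ Z^27, C_2 ≅ Z^18.

The boundary map ∂_1: C_1 → C_0 maps an edge to its endpoints' difference, ∂[p,q] = q − p. For instance
  ∂[1,5] = [5] − [1].
This gives a 9×27 integer matrix of rank 8; reducing to Smith normal form yields diagonal entries (1,1,1,1,1,1,1,1).

Boundary ∂_2: C_2 → C_1 acts by ∂[p,q,r] = [q,r] − [p,r] + [p,q]. For instance
  ∂[1,5,8] = [5,8] − [1,8] + [1,5],
  ∂[2,8,9] = [8,9] − [2,9] + [2,8].
The resulting 27×18 matrix has rank 18, and its Smith normal form has invariant factors (1,1,1,1,1,1,1,1,1,1,1,1,1,1,1,1,1,2).

Reading off H_k = ker ∂_k / im ∂_{k+1}:

  H_0: rank C_0 − rank ∂_1 = 9 − 8 = 1, and the invariant factors of ∂_1 are all 1, so H_0 ≅ Z.

(K is a triangulation of the Klein bottle.)

H_0 ≅ Z.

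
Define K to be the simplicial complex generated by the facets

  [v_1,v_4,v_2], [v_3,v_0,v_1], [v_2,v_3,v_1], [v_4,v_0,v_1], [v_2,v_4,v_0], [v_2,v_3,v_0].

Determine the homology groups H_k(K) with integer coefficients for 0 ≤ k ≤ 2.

K has 5 vertices, 9 edges, 6 triangles.
rank ∂_0 = 0, rank ∂_1 = 4 ⇒ b_0 = 5 − 0 − 4 = 1; all invariant factors of ∂_1 are 1 so no torsion. So H_0 ≅ Z.
rank ∂_1 = 4, rank ∂_2 = 5 ⇒ b_1 = 9 − 4 − 5 = 0; all invariant factors of ∂_2 are 1 so no torsion. So H_1 ≅ 0.
rank ∂_2 = 5, rank ∂_3 = 0 ⇒ b_2 = 6 − 5 − 0 = 1. So H_2 ≅ Z.

H_0 = Z,  H_1 = 0,  H_2 = Z.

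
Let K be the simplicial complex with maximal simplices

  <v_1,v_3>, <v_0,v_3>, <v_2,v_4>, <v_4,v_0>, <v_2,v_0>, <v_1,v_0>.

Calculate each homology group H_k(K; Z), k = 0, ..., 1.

H_0 = Z,  H_1 = Z^2.

Fix the vertex order v_0 < v_1 < v_2 < v_3 < v_4 and write every simplex with vertices in increasing order. Then dim K = 1 and the simplices of K are:

  0-simplices (5): [v_0], [v_1], [v_2], [v_3], [v_4]
  1-simplices (6): [v_0,v_1], [v_0,v_2], [v_0,v_3], [v_0,v_4], [v_1,v_3], [v_2,v_4]

giving chain groups C_0 ≅ Z^5, C_1 ≅ Z^6.

The boundary map ∂_1: C_1 → C_0 maps an edge to its endpoints' difference, ∂[p,q] = q − p. For instance
  ∂[v_1,v_3] = [v_3] − [v_1].
The 5×6 boundary matrix has rank 4 and Smith normal form diag(1,1,1,1).

Reading off H_k = ker ∂_k / im ∂_{k+1}:

  H_0: rank C_0 − rank ∂_1 = 5 − 4 = 1, and the invariant factors of ∂_1 are all 1, so H_0 ≅ Z.
  H_1: rank ker ∂_1 − rank ∂_2 = (6 − 4) − 0 = 2, and there is no ∂_2, so H_1 ≅ Z^2.

As a check, the Euler characteristic is 5 − 6 = -1, which agrees with 1 − 2 = -1.
(K is a triangulation of a wedge of 2 circles.)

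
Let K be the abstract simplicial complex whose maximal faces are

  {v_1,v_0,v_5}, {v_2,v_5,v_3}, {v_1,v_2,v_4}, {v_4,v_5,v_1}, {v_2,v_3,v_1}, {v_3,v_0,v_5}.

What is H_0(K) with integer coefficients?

Order the vertices as v_0 < v_1 < v_2 < v_3 < v_4 < v_5. Listing each simplex with vertices in this order, K has dimension 2 with simplices:

  0-simplices (6): [v_0], [v_1], [v_2], [v_3], [v_4], [v_5]
  1-simplices (12): [v_0,v_1], [v_0,v_3], [v_0,v_5], [v_1,v_2], [v_1,v_3], [v_1,v_4], [v_1,v_5], [v_2,v_3], [v_2,v_4], [v_2,v_5], [v_3,v_5], [v_4,v_5]
  2-simplices (6): [v_0,v_1,v_5], [v_0,v_3,v_5], [v_1,v_2,v_3], [v_1,v_2,v_4], [v_1,v_4,v_5], [v_2,v_3,v_5]

so the chain groups are C_0 ≅ Z^6, C_1 ≅ Z^12, C_2 ≅ Z^6.

Boundary ∂_1: C_1 → C_0 sends each edge [p,q] (with p < q) to q − p.
The resulting 6×12 matrix has rank 5, and its Smith normal form has invariant factors (1,1,1,1,1).

Boundary ∂_2: C_2 → C_1 acts by ∂[p,q,r] = [q,r] − [p,r] + [p,q]. For instance
  ∂[v_1,v_2,v_3] = [v_2,v_3] − [v_1,v_3] + [v_1,v_2],
  ∂[v_2,v_3,v_5] = [v_3,v_5] − [v_2,v_5] + [v_2,v_3].
As a 12×6 matrix over Z this has rank 6, with invariant factors (1,1,1,1,1,1).

Reading off H_k = ker ∂_k / im ∂_{k+1}:

  H_0: rank C_0 − rank ∂_1 = 6 − 5 = 1, and the invariant factors of ∂_1 are all 1, so H_0 ≅ Z.

H_0 ≅ Z.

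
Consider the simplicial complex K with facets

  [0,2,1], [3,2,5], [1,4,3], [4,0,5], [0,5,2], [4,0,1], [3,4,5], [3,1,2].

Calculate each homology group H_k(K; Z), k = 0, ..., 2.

Order the vertices as 0 < 1 < 2 < 3 < 4 < 5. Listing each simplex with vertices in this order, K has dimension 2 with simplices:

  0-simplices (6): [0], [1], [2], [3], [4], [5]
  1-simplices (12): [0,1], [0,2], [0,4], [0,5], [1,2], [1,3], [1,4], [2,3], [2,5], [3,4], [3,5], [4,5]
  2-simplices (8): [0,1,2], [0,1,4], [0,2,5], [0,4,5], [1,2,3], [1,3,4], [2,3,5], [3,4,5]

Hence C_0 ≅ Z^6, C_1 ≅ Z^12, C_2 ≅ Z^8.

∂_1: C_1 → C_0 sends each edge [p,q] (with p < q) to q − p. For instance
  ∂[2,5] = [5] − [2].
The 6×12 boundary matrix has rank 5 and Smith normal form diag(1,1,1,1,1).

Boundary ∂_2: C_2 → C_1 maps a triangle to the signed sum of its edges. For instance
  ∂[0,4,5] = [4,5] − [0,5] + [0,4],
  ∂[2,3,5] = [3,5] − [2,5] + [2,3].
The 12×8 boundary matrix has rank 7 and Smith normal form diag(1,1,1,1,1,1,1).

Now H_k = ker ∂_k / im ∂_{k+1}, so:

  H_0: rank C_0 − rank ∂_1 = 6 − 5 = 1, and the invariant factors of ∂_1 are all 1, so H_0 ≅ Z.
  H_1: rank ker ∂_1 − rank ∂_2 = (12 − 5) − 7 = 0, and the invariant factors of ∂_2 are all 1, so H_1 ≅ 0.
  H_2: rank ker ∂_2 − rank ∂_3 = (8 − 7) − 0 = 1, and there is no ∂_3, so H_2 ≅ Z.

(K is a triangulation of the 2-sphere S^2.)

H_0 = Z,  H_1 = 0,  H_2 = Z.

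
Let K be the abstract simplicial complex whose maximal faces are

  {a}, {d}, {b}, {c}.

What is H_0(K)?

Take the total order a < b < c < d on the vertex set. Then K (dimension 0) consists of the simplices:

  0-simplices (4): a, b, c, d

Hence C_0 ≅ Z^4.

From H_k ≅ ker(∂_k) / im(∂_{k+1}) we obtain:

  H_0: rank C_0 − rank ∂_1 = 4 − 0 = 4, and there is no ∂_1, so H_0 = Z^4.

(K is a triangulation of a set of 4 points.)

H_0 ≅ Z^4.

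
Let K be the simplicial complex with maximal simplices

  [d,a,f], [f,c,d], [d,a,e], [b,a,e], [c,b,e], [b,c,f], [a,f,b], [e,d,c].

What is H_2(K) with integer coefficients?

H_2 = Z.

K has 6 vertices, 12 edges, 8 triangles.
rank ∂_2 = 7, rank ∂_3 = 0 ⇒ b_2 = 8 − 7 − 0 = 1. So H_2 = Z.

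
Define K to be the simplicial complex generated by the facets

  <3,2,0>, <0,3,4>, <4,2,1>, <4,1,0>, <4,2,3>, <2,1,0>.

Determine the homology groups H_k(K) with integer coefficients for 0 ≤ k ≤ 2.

H_0 = Z,  H_1 = 0,  H_2 = Z.

We work with the vertex ordering 0 < 1 < 2 < 3 < 4. The simplices of K, each written with vertices in increasing order, are:

  0-simplices (5): [0], [1], [2], [3], [4]
  1-simplices (9): [0,1], [0,2], [0,3], [0,4], [1,2], [1,4], [2,3], [2,4], [3,4]
  2-simplices (6): [0,1,2], [0,1,4], [0,2,3], [0,3,4], [1,2,4], [2,3,4]

so the chain groups are C_0 ≅ Z^5, C_1 ≅ Z^9, C_2 ≅ Z^6.

The boundary map ∂_1: C_1 → C_0 maps an edge to its endpoints' difference, ∂[p,q] = q − p.
This gives a 5×9 integer matrix of rank 4; reducing to Smith normal form yields diagonal entries (1,1,1,1).

∂_2: C_2 → C_1 sends each 2-simplex [p,q,r] to [q,r] − [p,r] + [p,q]. For instance
  ∂[2,3,4] = [3,4] − [2,4] + [2,3],
  ∂[0,3,4] = [3,4] − [0,4] + [0,3].
The 9×6 boundary matrix has rank 5 and Smith normal form diag(1,1,1,1,1).

Now H_k = ker ∂_k / im ∂_{k+1}, so:

  H_0: rank C_0 − rank ∂_1 = 5 − 4 = 1, and the invariant factors of ∂_1 are all 1, so H_0 ≅ Z.
  H_1: rank ker ∂_1 − rank ∂_2 = (9 − 4) − 5 = 0, and the invariant factors of ∂_2 are all 1, so H_1 ≅ 0.
  H_2: rank ker ∂_2 − rank ∂_3 = (6 − 5) − 0 = 1, and there is no ∂_3, so H_2 ≅ Z.

As a check, the Euler characteristic is 5 − 9 + 6 = 2, which agrees with 1 − 0 + 1 = 2.
(K is a triangulation of the 2-sphere S^2.)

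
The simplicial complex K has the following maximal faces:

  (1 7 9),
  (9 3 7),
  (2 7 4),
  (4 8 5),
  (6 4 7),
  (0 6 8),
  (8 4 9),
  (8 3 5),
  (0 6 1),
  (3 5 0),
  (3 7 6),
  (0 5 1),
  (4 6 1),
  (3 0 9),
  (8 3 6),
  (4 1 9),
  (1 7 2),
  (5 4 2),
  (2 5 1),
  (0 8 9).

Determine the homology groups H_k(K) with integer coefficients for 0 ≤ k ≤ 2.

K has 10 vertices, 30 edges, 20 triangles.
rank ∂_0 = 0, rank ∂_1 = 9 ⇒ b_0 = 10 − 0 − 9 = 1; all invariant factors of ∂_1 are 1 so no torsion. So H_0 ≅ Z.
rank ∂_1 = 9, rank ∂_2 = 20 ⇒ b_1 = 30 − 9 − 20 = 1; ∂_2 has invariant factor(s) [2] giving torsion. So H_1 ≅ Z ⊕ Z/2Z.
rank ∂_2 = 20, rank ∂_3 = 0 ⇒ b_2 = 20 − 20 − 0 = 0. So H_2 ≅ 0.

H_0 ≅ Z,  H_1 ≅ Z ⊕ Z/2Z,  H_2 = 0.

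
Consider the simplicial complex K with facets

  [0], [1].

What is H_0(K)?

Order the vertices as 0 < 1. Listing each simplex with vertices in this order, K has dimension 0 with simplices:

  0-simplices (2): [0], [1]

so the chain groups are C_0 ≅ Z^2.

Computing H_k = (kernel of ∂_k) / (image of ∂_{k+1}):

  H_0: rank C_0 − rank ∂_1 = 2 − 0 = 2, and there is no ∂_1, so H_0 ≅ Z^2.

(K is a triangulation of a set of 2 points.)

H_0 ≅ Z^2.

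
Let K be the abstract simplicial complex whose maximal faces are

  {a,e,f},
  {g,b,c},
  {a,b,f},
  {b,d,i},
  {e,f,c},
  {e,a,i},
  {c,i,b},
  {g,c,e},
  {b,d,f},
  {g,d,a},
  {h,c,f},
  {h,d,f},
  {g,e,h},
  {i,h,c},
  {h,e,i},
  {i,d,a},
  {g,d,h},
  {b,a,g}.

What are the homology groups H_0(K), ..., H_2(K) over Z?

Take the total order a < b < c < d < e < f < g < h < i on the vertex set. Then K (dimension 2) consists of the simplices:

  0-simplices (9): a, b, c, d, e, f, g, h, i
  1-simplices (27): ab, ad, ae, af, ag, ai, bc, bd, bf, bg, bi, ce, cf, cg, ch, ci, df, dg, dh, di, ef, eg, eh, ei, fh, gh, hi
  2-simplices (18): abf, abg, adg, adi, aef, aei, bcg, bci, bdf, bdi, cef, ceg, cfh, chi, dfh, dgh, egh, ehi

giving chain groups C_0 ≅ Z^9, C_1 ≅ Z^27, C_2 ≅ Z^18.

∂_1: C_1 → C_0 maps an edge to its endpoints' difference, ∂[p,q] = q − p. For instance
  ∂bi = i − b.
As a 9×27 matrix over Z this has rank 8, with invariant factors (1,1,1,1,1,1,1,1).

Boundary ∂_2: C_2 → C_1 maps a triangle to the signed sum of its edges. For instance
  ∂aef = ef − af + ae,
  ∂cfh = fh − ch + cf.
This gives a 27×18 integer matrix of rank 18; reducing to Smith normal form yields diagonal entries (1,1,1,1,1,1,1,1,1,1,1,1,1,1,1,1,1,2).

Now H_k = ker ∂_k / im ∂_{k+1}, so:

  H_0: rank C_0 − rank ∂_1 = 9 − 8 = 1, and the invariant factors of ∂_1 are all 1, so H_0 = Z.
  H_1: rank ker ∂_1 − rank ∂_2 = (27 − 8) − 18 = 1, and ∂_2 has invariant factor 2 > 1, so H_1 = Z × Z/2.
  H_2: rank ker ∂_2 − rank ∂_3 = (18 − 18) − 0 = 0, and there is no ∂_3, so H_2 = 0.

H_0 = Z,  H_1 = Z × Z/2,  H_2 = 0.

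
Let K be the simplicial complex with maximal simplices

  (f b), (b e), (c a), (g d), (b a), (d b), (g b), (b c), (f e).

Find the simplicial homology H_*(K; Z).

We work with the vertex ordering a < b < c < d < e < f < g. The simplices of K, each written with vertices in increasing order, are:

  0-simplices (7): a, b, c, d, e, f, g
  1-simplices (9): ab, ac, bc, bd, be, bf, bg, dg, ef

so the chain groups are C_0 ≅ Z^7, C_1 ≅ Z^9.

The boundary map ∂_1: C_1 → C_0 maps an edge to its endpoints' difference, ∂[p,q] = q − p.
This gives a 7×9 integer matrix of rank 6; reducing to Smith normal form yields diagonal entries (1,1,1,1,1,1).

From H_k ≅ ker(∂_k) / im(∂_{k+1}) we obtain:

  H_0: rank C_0 − rank ∂_1 = 7 − 6 = 1, and the invariant factors of ∂_1 are all 1, so H_0 = Z.
  H_1: rank ker ∂_1 − rank ∂_2 = (9 − 6) − 0 = 3, and there is no ∂_2, so H_1 = Z^3.

H_0 ≅ Z,  H_1 ≅ Z^3.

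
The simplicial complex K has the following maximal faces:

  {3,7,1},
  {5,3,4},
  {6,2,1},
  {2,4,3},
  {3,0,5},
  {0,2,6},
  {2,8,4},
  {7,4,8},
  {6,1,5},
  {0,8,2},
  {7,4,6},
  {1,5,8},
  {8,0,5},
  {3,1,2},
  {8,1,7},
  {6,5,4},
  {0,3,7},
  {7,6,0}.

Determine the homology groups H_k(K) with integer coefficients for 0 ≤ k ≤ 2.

H_0 = Z,  H_1 = Z^2,  H_2 = Z.

Order the vertices as 0 < 1 < 2 < 3 < 4 < 5 < 6 < 7 < 8. Listing each simplex with vertices in this order, K has dimension 2 with simplices:

  0-simplices (9): [0], [1], [2], [3], [4], [5], [6], [7], [8]
  1-simplices (27): (27 of them)
  2-simplices (18): [0,2,6], [0,2,8], [0,3,5], [0,3,7], [0,5,8], [0,6,7], [1,2,3], [1,2,6], [1,3,7], [1,5,6], [1,5,8], [1,7,8], [2,3,4], [2,4,8], [3,4,5], [4,5,6], [4,6,7], [4,7,8]

so the chain groups are C_0 ≅ Z^9, C_1 ≅ Z^27, C_2 ≅ Z^18.

Boundary ∂_1: C_1 → C_0 sends each edge [p,q] (with p < q) to q − p. For instance
  ∂[0,5] = [5] − [0].
The 9×27 boundary matrix has rank 8 and Smith normal form diag(1,1,1,1,1,1,1,1).

The boundary map ∂_2: C_2 → C_1 acts by ∂[p,q,r] = [q,r] − [p,r] + [p,q]. For instance
  ∂[1,2,3] = [2,3] − [1,3] + [1,2],
  ∂[1,7,8] = [7,8] − [1,8] + [1,7].
The resulting 27×18 matrix has rank 17, and its Smith normal form has invariant factors (1,1,1,1,1,1,1,1,1,1,1,1,1,1,1,1,1).

Reading off H_k = ker ∂_k / im ∂_{k+1}:

  H_0: rank C_0 − rank ∂_1 = 9 − 8 = 1, and the invariant factors of ∂_1 are all 1, so H_0 ≅ Z.
  H_1: rank ker ∂_1 − rank ∂_2 = (27 − 8) − 17 = 2, and the invariant factors of ∂_2 are all 1, so H_1 ≅ Z^2.
  H_2: rank ker ∂_2 − rank ∂_3 = (18 − 17) − 0 = 1, and there is no ∂_3, so H_2 ≅ Z.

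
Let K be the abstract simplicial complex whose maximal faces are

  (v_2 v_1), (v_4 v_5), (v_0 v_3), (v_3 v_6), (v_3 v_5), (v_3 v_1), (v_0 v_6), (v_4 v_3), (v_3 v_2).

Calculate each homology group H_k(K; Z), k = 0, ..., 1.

H_0 = Z,  H_1 = Z^3.

K has 7 vertices, 9 edges.
rank ∂_0 = 0, rank ∂_1 = 6 ⇒ b_0 = 7 − 0 − 6 = 1; all invariant factors of ∂_1 are 1 so no torsion. So H_0 = Z.
rank ∂_1 = 6, rank ∂_2 = 0 ⇒ b_1 = 9 − 6 − 0 = 3. So H_1 = Z^3.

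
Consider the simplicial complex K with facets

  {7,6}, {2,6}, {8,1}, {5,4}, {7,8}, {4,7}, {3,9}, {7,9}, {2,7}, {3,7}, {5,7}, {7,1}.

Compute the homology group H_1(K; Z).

H_1 ≅ Z^4.

Take the total order 1 < 2 < 3 < 4 < 5 < 6 < 7 < 8 < 9 on the vertex set. Then K (dimension 1) consists of the simplices:

  0-simplices (9): [1], [2], [3], [4], [5], [6], [7], [8], [9]
  1-simplices (12): [1,7], [1,8], [2,6], [2,7], [3,7], [3,9], [4,5], [4,7], [5,7], [6,7], [7,8], [7,9]

so the chain groups are C_0 ≅ Z^9, C_1 ≅ Z^12.

Boundary ∂_1: C_1 → C_0 maps an edge to its endpoints' difference, ∂[p,q] = q − p. For instance
  ∂[6,7] = [7] − [6].
The resulting 9×12 matrix has rank 8, and its Smith normal form has invariant factors (1,1,1,1,1,1,1,1).

From H_k ≅ ker(∂_k) / im(∂_{k+1}) we obtain:

  H_1: rank ker ∂_1 − rank ∂_2 = (12 − 8) − 0 = 4, and there is no ∂_2, so H_1 = Z^4.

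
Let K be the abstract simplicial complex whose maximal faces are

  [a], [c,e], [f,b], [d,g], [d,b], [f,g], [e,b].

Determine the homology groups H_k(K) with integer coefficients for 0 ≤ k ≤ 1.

We work with the vertex ordering a < b < c < d < e < f < g. The simplices of K, each written with vertices in increasing order, are:

  0-simplices (7): a, b, c, d, e, f, g
  1-simplices (6): bd, be, bf, ce, dg, fg

Hence C_0 ≅ Z^7, C_1 ≅ Z^6.

The boundary map ∂_1: C_1 → C_0 maps an edge to its endpoints' difference, ∂[p,q] = q − p.
As a 7×6 matrix over Z this has rank 5, with invariant factors (1,1,1,1,1).

Computing H_k = (kernel of ∂_k) / (image of ∂_{k+1}):

  H_0: rank C_0 − rank ∂_1 = 7 − 5 = 2, and the invariant factors of ∂_1 are all 1, so H_0 = Z^2.
  H_1: rank ker ∂_1 − rank ∂_2 = (6 − 5) − 0 = 1, and there is no ∂_2, so H_1 = Z.

H_0 = Z^2,  H_1 = Z.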